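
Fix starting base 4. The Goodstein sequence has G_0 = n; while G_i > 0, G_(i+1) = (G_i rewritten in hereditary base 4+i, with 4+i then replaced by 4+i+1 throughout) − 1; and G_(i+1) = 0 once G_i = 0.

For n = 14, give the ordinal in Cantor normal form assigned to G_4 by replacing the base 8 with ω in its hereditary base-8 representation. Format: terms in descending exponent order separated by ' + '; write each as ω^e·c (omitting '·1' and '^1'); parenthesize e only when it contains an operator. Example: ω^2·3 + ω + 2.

G_0 = 14. HB_4(14) = 3·4 + 2. Bump = 17. G_1 = 16.
G_1 = 16. HB_5(16) = 3·5 + 1. Bump = 19. G_2 = 18.
G_2 = 18. HB_6(18) = 3·6. Bump = 21. G_3 = 20.
G_3 = 20. HB_7(20) = 2·7 + 6. Bump = 22. G_4 = 21.
G_4 = 21. HB_8(21) = 2·8 + 5. Bump = 23. G_5 = 22.

ω·2 + 5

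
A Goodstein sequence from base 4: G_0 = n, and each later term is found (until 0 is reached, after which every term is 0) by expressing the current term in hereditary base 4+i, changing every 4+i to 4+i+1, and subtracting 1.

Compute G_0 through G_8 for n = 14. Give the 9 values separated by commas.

[0] 14 ≡ 3·4 + 2 (base 4). Lift 5: 17. −1: 16.
[1] 16 ≡ 3·5 + 1 (base 5). Lift 6: 19. −1: 18.
[2] 18 ≡ 3·6 (base 6). Lift 7: 21. −1: 20.
[3] 20 ≡ 2·7 + 6 (base 7). Lift 8: 22. −1: 21.
[4] 21 ≡ 2·8 + 5 (base 8). Lift 9: 23. −1: 22.
[5] 22 ≡ 2·9 + 4 (base 9). Lift 10: 24. −1: 23.
[6] 23 ≡ 2·10 + 3 (base 10). Lift 11: 25. −1: 24.
[7] 24 ≡ 2·11 + 2 (base 11). Lift 12: 26. −1: 25.

14, 16, 18, 20, 21, 22, 23, 24, 25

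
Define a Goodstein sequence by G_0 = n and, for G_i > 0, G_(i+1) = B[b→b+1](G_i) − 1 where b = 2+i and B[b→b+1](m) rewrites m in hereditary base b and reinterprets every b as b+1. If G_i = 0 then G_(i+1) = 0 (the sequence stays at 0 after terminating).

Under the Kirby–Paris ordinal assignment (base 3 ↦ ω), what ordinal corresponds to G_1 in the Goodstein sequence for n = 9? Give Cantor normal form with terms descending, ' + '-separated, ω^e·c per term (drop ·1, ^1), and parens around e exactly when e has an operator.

ω^(ω + 1)

G_0 = 9. HB_2(9) = 2^(2 + 1) + 1. Bump = 82. G_1 = 81.
G_1 = 81. HB_3(81) = 3^(3 + 1). Bump = 1024. G_2 = 1023.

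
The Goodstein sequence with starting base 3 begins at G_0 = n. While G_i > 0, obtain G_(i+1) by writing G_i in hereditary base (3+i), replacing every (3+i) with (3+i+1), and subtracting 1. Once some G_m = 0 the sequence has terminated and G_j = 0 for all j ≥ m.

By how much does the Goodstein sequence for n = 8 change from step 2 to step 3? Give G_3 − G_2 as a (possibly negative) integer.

G_0=8  [base 3] 2·3 + 2  →[3↦4]→  2·4 + 2 = 10  −1 ⇒ G_1=9
G_1=9  [base 4] 2·4 + 1  →[4↦5]→  2·5 + 1 = 11  −1 ⇒ G_2=10
G_2=10  [base 5] 2·5  →[5↦6]→  2·6 = 12  −1 ⇒ G_3=11

1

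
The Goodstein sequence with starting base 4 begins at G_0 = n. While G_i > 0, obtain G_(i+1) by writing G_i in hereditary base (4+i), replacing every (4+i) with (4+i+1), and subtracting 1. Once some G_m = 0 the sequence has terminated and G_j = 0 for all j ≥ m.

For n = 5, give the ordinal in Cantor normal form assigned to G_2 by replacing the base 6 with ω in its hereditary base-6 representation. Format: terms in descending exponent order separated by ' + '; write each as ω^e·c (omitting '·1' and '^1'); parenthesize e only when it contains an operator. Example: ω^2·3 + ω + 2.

5

5 —HB4→ 4 + 1 —bump→ 5 + 1 = 6 —(−1)→ 5
5 —HB5→ 5 —bump→ 6 = 6 —(−1)→ 5
5 —HB6→ 5 —bump→ 5 = 5 —(−1)→ 4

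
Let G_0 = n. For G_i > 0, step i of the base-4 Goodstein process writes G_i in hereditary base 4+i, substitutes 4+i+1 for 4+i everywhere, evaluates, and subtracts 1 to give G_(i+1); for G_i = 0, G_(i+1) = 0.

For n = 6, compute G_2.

base 4: 6 = 4 + 2; at 5: 5 + 2 = 7; next = 6
base 5: 6 = 5 + 1; at 6: 6 + 1 = 7; next = 6

6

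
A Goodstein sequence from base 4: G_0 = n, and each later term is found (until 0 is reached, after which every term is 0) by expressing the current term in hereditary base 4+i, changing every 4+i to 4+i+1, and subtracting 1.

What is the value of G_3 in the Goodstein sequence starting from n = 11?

[0] 11 ≡ 2·4 + 3 (base 4). Lift 5: 13. −1: 12.
[1] 12 ≡ 2·5 + 2 (base 5). Lift 6: 14. −1: 13.
[2] 13 ≡ 2·6 + 1 (base 6). Lift 7: 15. −1: 14.

14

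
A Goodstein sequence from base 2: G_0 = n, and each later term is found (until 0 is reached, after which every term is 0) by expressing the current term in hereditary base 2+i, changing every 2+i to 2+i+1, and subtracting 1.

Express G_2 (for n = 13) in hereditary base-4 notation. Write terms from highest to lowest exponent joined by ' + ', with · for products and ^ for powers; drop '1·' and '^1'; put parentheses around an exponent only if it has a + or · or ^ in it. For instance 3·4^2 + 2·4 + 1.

13 —HB2→ 2^(2 + 1) + 2^2 + 1 —bump→ 3^(3 + 1) + 3^3 + 1 = 109 —(−1)→ 108
108 —HB3→ 3^(3 + 1) + 3^3 —bump→ 4^(4 + 1) + 4^4 = 1280 —(−1)→ 1279
1279 —HB4→ 4^(4 + 1) + 3·4^3 + 3·4^2 + 3·4 + 3 —bump→ 5^(5 + 1) + 3·5^3 + 3·5^2 + 3·5 + 3 = 16093 —(−1)→ 16092

4^(4 + 1) + 3·4^3 + 3·4^2 + 3·4 + 3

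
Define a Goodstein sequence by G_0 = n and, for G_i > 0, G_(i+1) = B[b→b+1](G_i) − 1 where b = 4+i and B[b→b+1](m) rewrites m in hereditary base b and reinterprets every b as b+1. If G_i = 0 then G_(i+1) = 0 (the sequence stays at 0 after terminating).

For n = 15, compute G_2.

19

base 4: 15 = 3·4 + 3; at 5: 3·5 + 3 = 18; next = 17
base 5: 17 = 3·5 + 2; at 6: 3·6 + 2 = 20; next = 19
base 6: 19 = 3·6 + 1; at 7: 3·7 + 1 = 22; next = 21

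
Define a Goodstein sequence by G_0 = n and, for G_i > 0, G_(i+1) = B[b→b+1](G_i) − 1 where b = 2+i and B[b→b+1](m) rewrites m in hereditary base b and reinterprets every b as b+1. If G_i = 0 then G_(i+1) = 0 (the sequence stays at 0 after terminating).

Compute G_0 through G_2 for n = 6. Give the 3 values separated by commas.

6, 29, 257

[0] 6 ≡ 2^2 + 2 (base 2). Lift 3: 30. −1: 29.
[1] 29 ≡ 3^3 + 2 (base 3). Lift 4: 258. −1: 257.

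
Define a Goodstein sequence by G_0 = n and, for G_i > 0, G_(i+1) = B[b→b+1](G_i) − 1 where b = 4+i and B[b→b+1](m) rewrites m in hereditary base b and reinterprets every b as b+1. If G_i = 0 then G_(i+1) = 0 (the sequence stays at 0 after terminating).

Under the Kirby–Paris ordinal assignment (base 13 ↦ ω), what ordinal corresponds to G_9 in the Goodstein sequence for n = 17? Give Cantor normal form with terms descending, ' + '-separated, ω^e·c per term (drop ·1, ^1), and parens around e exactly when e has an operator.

(0) 17|_4 = 4^2 + 1 ↦ 5^2 + 1|_5 = 26 ⇒ 25
(1) 25|_5 = 5^2 ↦ 6^2|_6 = 36 ⇒ 35
(2) 35|_6 = 5·6 + 5 ↦ 5·7 + 5|_7 = 40 ⇒ 39
(3) 39|_7 = 5·7 + 4 ↦ 5·8 + 4|_8 = 44 ⇒ 43
(4) 43|_8 = 5·8 + 3 ↦ 5·9 + 3|_9 = 48 ⇒ 47
(5) 47|_9 = 5·9 + 2 ↦ 5·10 + 2|_10 = 52 ⇒ 51
(6) 51|_10 = 5·10 + 1 ↦ 5·11 + 1|_11 = 56 ⇒ 55
(7) 55|_11 = 5·11 ↦ 5·12|_12 = 60 ⇒ 59
(8) 59|_12 = 4·12 + 11 ↦ 4·13 + 11|_13 = 63 ⇒ 62

ω·4 + 10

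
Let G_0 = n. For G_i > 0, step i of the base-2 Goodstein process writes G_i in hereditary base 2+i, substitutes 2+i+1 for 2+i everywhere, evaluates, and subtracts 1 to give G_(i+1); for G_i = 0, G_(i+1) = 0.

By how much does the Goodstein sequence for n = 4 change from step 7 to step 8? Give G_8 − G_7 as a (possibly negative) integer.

[0] 4 ≡ 2^2 (base 2). Lift 3: 27. −1: 26.
[1] 26 ≡ 2·3^2 + 2·3 + 2 (base 3). Lift 4: 42. −1: 41.
[2] 41 ≡ 2·4^2 + 2·4 + 1 (base 4). Lift 5: 61. −1: 60.
[3] 60 ≡ 2·5^2 + 2·5 (base 5). Lift 6: 84. −1: 83.
[4] 83 ≡ 2·6^2 + 6 + 5 (base 6). Lift 7: 110. −1: 109.
[5] 109 ≡ 2·7^2 + 7 + 4 (base 7). Lift 8: 140. −1: 139.
[6] 139 ≡ 2·8^2 + 8 + 3 (base 8). Lift 9: 174. −1: 173.
[7] 173 ≡ 2·9^2 + 9 + 2 (base 9). Lift 10: 212. −1: 211.

38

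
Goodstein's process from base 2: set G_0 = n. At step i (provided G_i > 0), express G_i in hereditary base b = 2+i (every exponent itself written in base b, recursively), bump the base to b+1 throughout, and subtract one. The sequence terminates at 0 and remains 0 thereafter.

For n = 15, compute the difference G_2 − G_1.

i=0: 15 = 2^(2 + 1) + 2^2 + 2 + 1 (b=2); 2→3: 3^(3 + 1) + 3^3 + 3 + 1 = 112; 112−1 = 111
i=1: 111 = 3^(3 + 1) + 3^3 + 3 (b=3); 3→4: 4^(4 + 1) + 4^4 + 4 = 1284; 1284−1 = 1283

1172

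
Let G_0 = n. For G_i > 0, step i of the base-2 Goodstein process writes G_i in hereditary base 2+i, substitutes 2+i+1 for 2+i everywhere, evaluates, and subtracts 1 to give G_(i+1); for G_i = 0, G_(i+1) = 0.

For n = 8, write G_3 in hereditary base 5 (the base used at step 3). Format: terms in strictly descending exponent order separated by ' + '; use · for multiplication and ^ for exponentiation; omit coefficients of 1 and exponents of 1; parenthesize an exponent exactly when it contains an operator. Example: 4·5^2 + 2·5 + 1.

2·5^5 + 2·5^2 + 2·5

(0) 8|_2 = 2^(2 + 1) ↦ 3^(3 + 1)|_3 = 81 ⇒ 80
(1) 80|_3 = 2·3^3 + 2·3^2 + 2·3 + 2 ↦ 2·4^4 + 2·4^2 + 2·4 + 2|_4 = 554 ⇒ 553
(2) 553|_4 = 2·4^4 + 2·4^2 + 2·4 + 1 ↦ 2·5^5 + 2·5^2 + 2·5 + 1|_5 = 6311 ⇒ 6310
(3) 6310|_5 = 2·5^5 + 2·5^2 + 2·5 ↦ 2·6^6 + 2·6^2 + 2·6|_6 = 93396 ⇒ 93395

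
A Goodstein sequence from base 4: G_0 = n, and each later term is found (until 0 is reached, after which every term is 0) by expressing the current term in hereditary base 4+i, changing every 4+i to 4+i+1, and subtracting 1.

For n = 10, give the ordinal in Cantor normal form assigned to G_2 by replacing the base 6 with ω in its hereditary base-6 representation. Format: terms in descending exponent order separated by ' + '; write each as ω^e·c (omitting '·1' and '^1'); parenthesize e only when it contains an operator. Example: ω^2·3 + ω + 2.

ω·2

step 0: 10 = 2·4 + 2; sub 5 for 4: 2·5 + 2; = 12; G_1 = 12−1 = 11
step 1: 11 = 2·5 + 1; sub 6 for 5: 2·6 + 1; = 13; G_2 = 13−1 = 12
step 2: 12 = 2·6; sub 7 for 6: 2·7; = 14; G_3 = 14−1 = 13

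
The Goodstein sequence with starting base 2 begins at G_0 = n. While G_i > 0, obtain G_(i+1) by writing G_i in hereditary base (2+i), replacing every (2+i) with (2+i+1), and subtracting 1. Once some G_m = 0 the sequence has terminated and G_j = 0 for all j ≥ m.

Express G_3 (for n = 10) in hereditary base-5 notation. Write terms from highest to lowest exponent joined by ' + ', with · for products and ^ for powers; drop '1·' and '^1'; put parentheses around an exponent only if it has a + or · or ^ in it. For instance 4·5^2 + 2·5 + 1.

G_0=10  [base 2] 2^(2 + 1) + 2  →[2↦3]→  3^(3 + 1) + 3 = 84  −1 ⇒ G_1=83
G_1=83  [base 3] 3^(3 + 1) + 2  →[3↦4]→  4^(4 + 1) + 2 = 1026  −1 ⇒ G_2=1025
G_2=1025  [base 4] 4^(4 + 1) + 1  →[4↦5]→  5^(5 + 1) + 1 = 15626  −1 ⇒ G_3=15625
G_3=15625  [base 5] 5^(5 + 1)  →[5↦6]→  6^(6 + 1) = 279936  −1 ⇒ G_4=279935

5^(5 + 1)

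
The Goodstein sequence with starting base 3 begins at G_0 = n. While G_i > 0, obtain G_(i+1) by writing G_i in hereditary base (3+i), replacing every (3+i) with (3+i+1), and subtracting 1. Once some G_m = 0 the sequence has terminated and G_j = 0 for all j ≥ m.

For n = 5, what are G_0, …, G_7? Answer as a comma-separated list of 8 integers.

5, 5, 5, 5, 4, 3, 2, 1

base 3: 5 = 3 + 2; at 4: 4 + 2 = 6; next = 5
base 4: 5 = 4 + 1; at 5: 5 + 1 = 6; next = 5
base 5: 5 = 5; at 6: 6 = 6; next = 5
base 6: 5 = 5; at 7: 5 = 5; next = 4
base 7: 4 = 4; at 8: 4 = 4; next = 3
base 8: 3 = 3; at 9: 3 = 3; next = 2
base 9: 2 = 2; at 10: 2 = 2; next = 1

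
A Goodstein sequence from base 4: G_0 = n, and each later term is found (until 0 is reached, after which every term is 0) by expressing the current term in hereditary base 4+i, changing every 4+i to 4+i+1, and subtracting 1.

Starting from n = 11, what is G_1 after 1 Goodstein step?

base 4: 11 = 2·4 + 3; at 5: 2·5 + 3 = 13; next = 12
base 5: 12 = 2·5 + 2; at 6: 2·6 + 2 = 14; next = 13

12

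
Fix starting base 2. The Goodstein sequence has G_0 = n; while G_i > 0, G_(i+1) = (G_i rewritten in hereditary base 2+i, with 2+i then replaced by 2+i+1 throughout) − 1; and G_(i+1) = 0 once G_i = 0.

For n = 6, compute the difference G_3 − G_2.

2868

step 0: 6 = 2^2 + 2; sub 3 for 2: 3^3 + 3; = 30; G_1 = 30−1 = 29
step 1: 29 = 3^3 + 2; sub 4 for 3: 4^4 + 2; = 258; G_2 = 258−1 = 257
step 2: 257 = 4^4 + 1; sub 5 for 4: 5^5 + 1; = 3126; G_3 = 3126−1 = 3125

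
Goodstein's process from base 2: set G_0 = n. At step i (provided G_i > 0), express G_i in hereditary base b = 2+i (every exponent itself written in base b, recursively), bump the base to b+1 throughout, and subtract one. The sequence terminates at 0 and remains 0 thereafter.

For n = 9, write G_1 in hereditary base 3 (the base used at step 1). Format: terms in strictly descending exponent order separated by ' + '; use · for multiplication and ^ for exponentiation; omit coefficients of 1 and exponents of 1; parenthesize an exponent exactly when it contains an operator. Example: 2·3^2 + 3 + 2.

3^(3 + 1)

i=0: 9 = 2^(2 + 1) + 1 (b=2); 2→3: 3^(3 + 1) + 1 = 82; 82−1 = 81
i=1: 81 = 3^(3 + 1) (b=3); 3→4: 4^(4 + 1) = 1024; 1024−1 = 1023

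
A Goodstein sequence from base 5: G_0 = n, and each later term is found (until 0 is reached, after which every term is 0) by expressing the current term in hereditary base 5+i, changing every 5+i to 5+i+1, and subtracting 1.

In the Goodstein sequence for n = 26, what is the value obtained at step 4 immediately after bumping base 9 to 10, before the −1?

G_0=26  [base 5] 5^2 + 1  →[5↦6]→  6^2 + 1 = 37  −1 ⇒ G_1=36
G_1=36  [base 6] 6^2  →[6↦7]→  7^2 = 49  −1 ⇒ G_2=48
G_2=48  [base 7] 6·7 + 6  →[7↦8]→  6·8 + 6 = 54  −1 ⇒ G_3=53
G_3=53  [base 8] 6·8 + 5  →[8↦9]→  6·9 + 5 = 59  −1 ⇒ G_4=58

64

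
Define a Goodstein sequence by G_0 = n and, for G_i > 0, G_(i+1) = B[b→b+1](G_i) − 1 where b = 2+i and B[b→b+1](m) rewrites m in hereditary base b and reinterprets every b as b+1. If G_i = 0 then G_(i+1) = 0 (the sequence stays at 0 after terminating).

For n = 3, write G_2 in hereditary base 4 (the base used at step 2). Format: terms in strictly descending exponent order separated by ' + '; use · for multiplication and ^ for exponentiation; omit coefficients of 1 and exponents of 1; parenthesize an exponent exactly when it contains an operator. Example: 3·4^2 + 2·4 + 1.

3

(0) 3|_2 = 2 + 1 ↦ 3 + 1|_3 = 4 ⇒ 3
(1) 3|_3 = 3 ↦ 4|_4 = 4 ⇒ 3
(2) 3|_4 = 3 ↦ 3|_5 = 3 ⇒ 2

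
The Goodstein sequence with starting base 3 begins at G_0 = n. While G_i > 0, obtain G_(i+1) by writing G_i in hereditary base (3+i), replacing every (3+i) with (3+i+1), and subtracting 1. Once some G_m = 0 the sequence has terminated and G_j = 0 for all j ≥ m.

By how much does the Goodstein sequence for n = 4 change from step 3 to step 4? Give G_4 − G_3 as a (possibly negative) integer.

-1

base 3: 4 = 3 + 1; at 4: 4 + 1 = 5; next = 4
base 4: 4 = 4; at 5: 5 = 5; next = 4
base 5: 4 = 4; at 6: 4 = 4; next = 3
base 6: 3 = 3; at 7: 3 = 3; next = 2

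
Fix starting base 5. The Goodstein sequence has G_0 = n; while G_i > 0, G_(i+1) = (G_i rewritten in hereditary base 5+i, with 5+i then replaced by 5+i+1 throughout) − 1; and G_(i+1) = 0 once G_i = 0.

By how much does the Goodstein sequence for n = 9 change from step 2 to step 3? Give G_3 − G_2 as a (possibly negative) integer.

0

(0) 9|_5 = 5 + 4 ↦ 6 + 4|_6 = 10 ⇒ 9
(1) 9|_6 = 6 + 3 ↦ 7 + 3|_7 = 10 ⇒ 9
(2) 9|_7 = 7 + 2 ↦ 8 + 2|_8 = 10 ⇒ 9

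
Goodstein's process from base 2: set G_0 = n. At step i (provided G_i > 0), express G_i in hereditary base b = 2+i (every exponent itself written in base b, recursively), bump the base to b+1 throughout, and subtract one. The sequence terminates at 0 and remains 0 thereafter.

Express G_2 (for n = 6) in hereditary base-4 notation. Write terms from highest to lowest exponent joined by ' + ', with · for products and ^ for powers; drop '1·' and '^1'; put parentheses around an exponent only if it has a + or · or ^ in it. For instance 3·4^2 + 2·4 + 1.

[0] 6 ≡ 2^2 + 2 (base 2). Lift 3: 30. −1: 29.
[1] 29 ≡ 3^3 + 2 (base 3). Lift 4: 258. −1: 257.
[2] 257 ≡ 4^4 + 1 (base 4). Lift 5: 3126. −1: 3125.

4^4 + 1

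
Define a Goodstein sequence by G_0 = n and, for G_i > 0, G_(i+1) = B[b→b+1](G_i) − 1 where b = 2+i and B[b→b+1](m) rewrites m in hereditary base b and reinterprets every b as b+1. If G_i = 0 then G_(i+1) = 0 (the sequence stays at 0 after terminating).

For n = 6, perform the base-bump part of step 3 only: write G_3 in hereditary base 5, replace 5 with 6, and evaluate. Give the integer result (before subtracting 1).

G_0 = 6. HB_2(6) = 2^2 + 2. Bump = 30. G_1 = 29.
G_1 = 29. HB_3(29) = 3^3 + 2. Bump = 258. G_2 = 257.
G_2 = 257. HB_4(257) = 4^4 + 1. Bump = 3126. G_3 = 3125.

46656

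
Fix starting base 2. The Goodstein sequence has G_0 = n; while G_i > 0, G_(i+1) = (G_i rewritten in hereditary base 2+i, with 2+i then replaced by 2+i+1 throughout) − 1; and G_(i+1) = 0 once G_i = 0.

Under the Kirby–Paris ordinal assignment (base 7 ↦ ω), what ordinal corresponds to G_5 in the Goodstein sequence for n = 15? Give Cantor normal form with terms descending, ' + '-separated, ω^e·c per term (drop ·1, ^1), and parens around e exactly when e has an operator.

[0] 15 ≡ 2^(2 + 1) + 2^2 + 2 + 1 (base 2). Lift 3: 112. −1: 111.
[1] 111 ≡ 3^(3 + 1) + 3^3 + 3 (base 3). Lift 4: 1284. −1: 1283.
[2] 1283 ≡ 4^(4 + 1) + 4^4 + 3 (base 4). Lift 5: 18753. −1: 18752.
[3] 18752 ≡ 5^(5 + 1) + 5^5 + 2 (base 5). Lift 6: 326594. −1: 326593.
[4] 326593 ≡ 6^(6 + 1) + 6^6 + 1 (base 6). Lift 7: 6588345. −1: 6588344.
[5] 6588344 ≡ 7^(7 + 1) + 7^7 (base 7). Lift 8: 150994944. −1: 150994943.

ω^(ω + 1) + ω^ω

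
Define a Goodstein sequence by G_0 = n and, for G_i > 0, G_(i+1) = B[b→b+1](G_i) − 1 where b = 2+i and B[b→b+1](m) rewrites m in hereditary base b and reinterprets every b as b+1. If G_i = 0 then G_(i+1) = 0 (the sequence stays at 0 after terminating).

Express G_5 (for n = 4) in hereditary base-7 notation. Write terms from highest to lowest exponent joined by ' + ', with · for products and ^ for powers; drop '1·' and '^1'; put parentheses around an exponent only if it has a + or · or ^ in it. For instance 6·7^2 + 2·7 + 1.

2·7^2 + 7 + 4

[0] 4 ≡ 2^2 (base 2). Lift 3: 27. −1: 26.
[1] 26 ≡ 2·3^2 + 2·3 + 2 (base 3). Lift 4: 42. −1: 41.
[2] 41 ≡ 2·4^2 + 2·4 + 1 (base 4). Lift 5: 61. −1: 60.
[3] 60 ≡ 2·5^2 + 2·5 (base 5). Lift 6: 84. −1: 83.
[4] 83 ≡ 2·6^2 + 6 + 5 (base 6). Lift 7: 110. −1: 109.
[5] 109 ≡ 2·7^2 + 7 + 4 (base 7). Lift 8: 140. −1: 139.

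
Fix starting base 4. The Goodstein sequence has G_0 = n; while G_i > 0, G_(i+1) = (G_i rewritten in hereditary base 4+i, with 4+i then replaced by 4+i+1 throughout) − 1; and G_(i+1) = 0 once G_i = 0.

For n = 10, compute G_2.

12

step 0: 10 = 2·4 + 2; sub 5 for 4: 2·5 + 2; = 12; G_1 = 12−1 = 11
step 1: 11 = 2·5 + 1; sub 6 for 5: 2·6 + 1; = 13; G_2 = 13−1 = 12
step 2: 12 = 2·6; sub 7 for 6: 2·7; = 14; G_3 = 14−1 = 13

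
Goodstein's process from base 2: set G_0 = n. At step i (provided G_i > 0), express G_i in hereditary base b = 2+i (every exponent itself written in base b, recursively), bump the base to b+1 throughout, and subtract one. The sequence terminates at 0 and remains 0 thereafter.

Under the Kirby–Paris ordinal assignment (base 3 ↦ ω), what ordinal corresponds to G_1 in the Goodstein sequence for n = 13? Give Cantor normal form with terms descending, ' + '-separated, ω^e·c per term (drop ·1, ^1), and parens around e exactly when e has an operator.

ω^(ω + 1) + ω^ω

G_0 = 13. HB_2(13) = 2^(2 + 1) + 2^2 + 1. Bump = 109. G_1 = 108.
G_1 = 108. HB_3(108) = 3^(3 + 1) + 3^3. Bump = 1280. G_2 = 1279.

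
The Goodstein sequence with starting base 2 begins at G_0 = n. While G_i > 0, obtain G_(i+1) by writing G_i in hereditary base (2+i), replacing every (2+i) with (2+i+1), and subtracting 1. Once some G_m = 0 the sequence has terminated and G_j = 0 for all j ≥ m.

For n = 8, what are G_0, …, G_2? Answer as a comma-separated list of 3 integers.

8, 80, 553

8 —HB2→ 2^(2 + 1) —bump→ 3^(3 + 1) = 81 —(−1)→ 80
80 —HB3→ 2·3^3 + 2·3^2 + 2·3 + 2 —bump→ 2·4^4 + 2·4^2 + 2·4 + 2 = 554 —(−1)→ 553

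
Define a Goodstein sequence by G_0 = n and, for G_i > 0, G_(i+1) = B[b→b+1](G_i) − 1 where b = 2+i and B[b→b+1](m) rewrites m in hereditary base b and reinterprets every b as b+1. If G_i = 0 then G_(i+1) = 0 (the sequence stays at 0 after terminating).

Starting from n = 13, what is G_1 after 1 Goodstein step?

G_0=13  [base 2] 2^(2 + 1) + 2^2 + 1  →[2↦3]→  3^(3 + 1) + 3^3 + 1 = 109  −1 ⇒ G_1=108
G_1=108  [base 3] 3^(3 + 1) + 3^3  →[3↦4]→  4^(4 + 1) + 4^4 = 1280  −1 ⇒ G_2=1279

108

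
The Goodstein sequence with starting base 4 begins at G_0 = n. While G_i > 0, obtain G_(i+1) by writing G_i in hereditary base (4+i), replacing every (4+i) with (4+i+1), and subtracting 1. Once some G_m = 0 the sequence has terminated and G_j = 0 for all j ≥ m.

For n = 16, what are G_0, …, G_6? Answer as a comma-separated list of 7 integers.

16, 24, 27, 30, 33, 36, 39

i=0: 16 = 4^2 (b=4); 4→5: 5^2 = 25; 25−1 = 24
i=1: 24 = 4·5 + 4 (b=5); 5→6: 4·6 + 4 = 28; 28−1 = 27
i=2: 27 = 4·6 + 3 (b=6); 6→7: 4·7 + 3 = 31; 31−1 = 30
i=3: 30 = 4·7 + 2 (b=7); 7→8: 4·8 + 2 = 34; 34−1 = 33
i=4: 33 = 4·8 + 1 (b=8); 8→9: 4·9 + 1 = 37; 37−1 = 36
i=5: 36 = 4·9 (b=9); 9→10: 4·10 = 40; 40−1 = 39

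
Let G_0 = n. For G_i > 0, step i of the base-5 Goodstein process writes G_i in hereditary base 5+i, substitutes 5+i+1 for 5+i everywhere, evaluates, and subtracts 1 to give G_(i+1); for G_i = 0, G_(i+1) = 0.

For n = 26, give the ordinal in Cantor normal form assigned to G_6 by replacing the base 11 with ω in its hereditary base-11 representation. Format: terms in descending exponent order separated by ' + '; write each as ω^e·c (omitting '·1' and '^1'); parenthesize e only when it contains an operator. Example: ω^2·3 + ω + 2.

ω·6 + 2

G_0=26  [base 5] 5^2 + 1  →[5↦6]→  6^2 + 1 = 37  −1 ⇒ G_1=36
G_1=36  [base 6] 6^2  →[6↦7]→  7^2 = 49  −1 ⇒ G_2=48
G_2=48  [base 7] 6·7 + 6  →[7↦8]→  6·8 + 6 = 54  −1 ⇒ G_3=53
G_3=53  [base 8] 6·8 + 5  →[8↦9]→  6·9 + 5 = 59  −1 ⇒ G_4=58
G_4=58  [base 9] 6·9 + 4  →[9↦10]→  6·10 + 4 = 64  −1 ⇒ G_5=63
G_5=63  [base 10] 6·10 + 3  →[10↦11]→  6·11 + 3 = 69  −1 ⇒ G_6=68
G_6=68  [base 11] 6·11 + 2  →[11↦12]→  6·12 + 2 = 74  −1 ⇒ G_7=73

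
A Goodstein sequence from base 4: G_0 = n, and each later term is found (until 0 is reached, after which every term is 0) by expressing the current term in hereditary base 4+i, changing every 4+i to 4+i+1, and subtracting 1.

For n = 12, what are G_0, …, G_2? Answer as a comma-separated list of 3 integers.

12, 14, 15

[0] 12 ≡ 3·4 (base 4). Lift 5: 15. −1: 14.
[1] 14 ≡ 2·5 + 4 (base 5). Lift 6: 16. −1: 15.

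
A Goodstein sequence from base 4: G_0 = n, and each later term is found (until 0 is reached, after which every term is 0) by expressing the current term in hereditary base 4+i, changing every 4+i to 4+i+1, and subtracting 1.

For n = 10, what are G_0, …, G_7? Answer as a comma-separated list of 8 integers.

(0) 10|_4 = 2·4 + 2 ↦ 2·5 + 2|_5 = 12 ⇒ 11
(1) 11|_5 = 2·5 + 1 ↦ 2·6 + 1|_6 = 13 ⇒ 12
(2) 12|_6 = 2·6 ↦ 2·7|_7 = 14 ⇒ 13
(3) 13|_7 = 7 + 6 ↦ 8 + 6|_8 = 14 ⇒ 13
(4) 13|_8 = 8 + 5 ↦ 9 + 5|_9 = 14 ⇒ 13
(5) 13|_9 = 9 + 4 ↦ 10 + 4|_10 = 14 ⇒ 13
(6) 13|_10 = 10 + 3 ↦ 11 + 3|_11 = 14 ⇒ 13

10, 11, 12, 13, 13, 13, 13, 13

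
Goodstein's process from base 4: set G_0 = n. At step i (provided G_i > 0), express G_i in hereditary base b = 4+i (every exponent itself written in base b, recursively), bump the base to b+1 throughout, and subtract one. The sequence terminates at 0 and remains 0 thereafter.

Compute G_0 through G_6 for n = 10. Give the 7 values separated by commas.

10 —HB4→ 2·4 + 2 —bump→ 2·5 + 2 = 12 —(−1)→ 11
11 —HB5→ 2·5 + 1 —bump→ 2·6 + 1 = 13 —(−1)→ 12
12 —HB6→ 2·6 —bump→ 2·7 = 14 —(−1)→ 13
13 —HB7→ 7 + 6 —bump→ 8 + 6 = 14 —(−1)→ 13
13 —HB8→ 8 + 5 —bump→ 9 + 5 = 14 —(−1)→ 13
13 —HB9→ 9 + 4 —bump→ 10 + 4 = 14 —(−1)→ 13

10, 11, 12, 13, 13, 13, 13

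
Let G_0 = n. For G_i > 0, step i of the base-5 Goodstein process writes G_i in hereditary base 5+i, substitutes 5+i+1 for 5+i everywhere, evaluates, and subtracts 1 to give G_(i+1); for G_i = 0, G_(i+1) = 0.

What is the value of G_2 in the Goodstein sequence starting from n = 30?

53

i=0: 30 = 5^2 + 5 (b=5); 5→6: 6^2 + 6 = 42; 42−1 = 41
i=1: 41 = 6^2 + 5 (b=6); 6→7: 7^2 + 5 = 54; 54−1 = 53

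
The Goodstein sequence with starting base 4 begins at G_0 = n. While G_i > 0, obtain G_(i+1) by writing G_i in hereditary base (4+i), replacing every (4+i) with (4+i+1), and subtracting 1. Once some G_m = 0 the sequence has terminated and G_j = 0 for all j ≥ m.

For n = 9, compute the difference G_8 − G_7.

0

[0] 9 ≡ 2·4 + 1 (base 4). Lift 5: 11. −1: 10.
[1] 10 ≡ 2·5 (base 5). Lift 6: 12. −1: 11.
[2] 11 ≡ 6 + 5 (base 6). Lift 7: 12. −1: 11.
[3] 11 ≡ 7 + 4 (base 7). Lift 8: 12. −1: 11.
[4] 11 ≡ 8 + 3 (base 8). Lift 9: 12. −1: 11.
[5] 11 ≡ 9 + 2 (base 9). Lift 10: 12. −1: 11.
[6] 11 ≡ 10 + 1 (base 10). Lift 11: 12. −1: 11.
[7] 11 ≡ 11 (base 11). Lift 12: 12. −1: 11.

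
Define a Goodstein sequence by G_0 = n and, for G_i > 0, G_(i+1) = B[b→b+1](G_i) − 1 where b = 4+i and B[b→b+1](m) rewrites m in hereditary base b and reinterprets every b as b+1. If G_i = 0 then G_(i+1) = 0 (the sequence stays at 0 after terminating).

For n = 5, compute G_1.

[0] 5 ≡ 4 + 1 (base 4). Lift 5: 6. −1: 5.
[1] 5 ≡ 5 (base 5). Lift 6: 6. −1: 5.

5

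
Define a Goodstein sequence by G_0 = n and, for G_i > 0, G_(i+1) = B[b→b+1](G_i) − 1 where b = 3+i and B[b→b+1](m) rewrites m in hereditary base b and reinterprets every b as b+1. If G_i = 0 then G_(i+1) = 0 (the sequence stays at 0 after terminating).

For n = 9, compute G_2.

G_0 = 9. HB_3(9) = 3^2. Bump = 16. G_1 = 15.
G_1 = 15. HB_4(15) = 3·4 + 3. Bump = 18. G_2 = 17.

17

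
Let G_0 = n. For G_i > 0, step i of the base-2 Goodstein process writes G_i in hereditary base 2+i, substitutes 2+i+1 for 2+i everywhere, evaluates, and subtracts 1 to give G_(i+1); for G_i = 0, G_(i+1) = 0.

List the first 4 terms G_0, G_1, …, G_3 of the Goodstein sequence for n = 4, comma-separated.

4, 26, 41, 60

step 0: 4 = 2^2; sub 3 for 2: 3^3; = 27; G_1 = 27−1 = 26
step 1: 26 = 2·3^2 + 2·3 + 2; sub 4 for 3: 2·4^2 + 2·4 + 2; = 42; G_2 = 42−1 = 41
step 2: 41 = 2·4^2 + 2·4 + 1; sub 5 for 4: 2·5^2 + 2·5 + 1; = 61; G_3 = 61−1 = 60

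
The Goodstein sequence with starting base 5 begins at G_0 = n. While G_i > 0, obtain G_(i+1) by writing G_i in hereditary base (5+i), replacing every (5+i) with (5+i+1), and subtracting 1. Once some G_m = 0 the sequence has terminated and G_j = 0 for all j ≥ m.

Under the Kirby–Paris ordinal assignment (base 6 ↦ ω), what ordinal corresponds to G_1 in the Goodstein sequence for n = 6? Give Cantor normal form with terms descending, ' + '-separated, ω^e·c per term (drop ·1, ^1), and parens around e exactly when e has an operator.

6 —HB5→ 5 + 1 —bump→ 6 + 1 = 7 —(−1)→ 6
6 —HB6→ 6 —bump→ 7 = 7 —(−1)→ 6

ω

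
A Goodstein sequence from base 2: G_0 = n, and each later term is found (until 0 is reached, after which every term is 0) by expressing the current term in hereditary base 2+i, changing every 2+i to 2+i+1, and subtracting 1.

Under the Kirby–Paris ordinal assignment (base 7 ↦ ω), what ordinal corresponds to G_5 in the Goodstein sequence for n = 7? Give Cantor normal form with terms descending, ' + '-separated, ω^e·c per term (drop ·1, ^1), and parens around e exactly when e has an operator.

[0] 7 ≡ 2^2 + 2 + 1 (base 2). Lift 3: 31. −1: 30.
[1] 30 ≡ 3^3 + 3 (base 3). Lift 4: 260. −1: 259.
[2] 259 ≡ 4^4 + 3 (base 4). Lift 5: 3128. −1: 3127.
[3] 3127 ≡ 5^5 + 2 (base 5). Lift 6: 46658. −1: 46657.
[4] 46657 ≡ 6^6 + 1 (base 6). Lift 7: 823544. −1: 823543.
[5] 823543 ≡ 7^7 (base 7). Lift 8: 16777216. −1: 16777215.

ω^ω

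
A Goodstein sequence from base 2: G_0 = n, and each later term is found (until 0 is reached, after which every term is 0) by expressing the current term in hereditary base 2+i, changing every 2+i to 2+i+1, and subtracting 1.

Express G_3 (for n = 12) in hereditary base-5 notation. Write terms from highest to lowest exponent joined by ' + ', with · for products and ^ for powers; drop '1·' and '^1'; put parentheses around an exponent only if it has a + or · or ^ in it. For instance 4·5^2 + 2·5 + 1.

5^(5 + 1) + 2·5^2 + 2·5

base 2: 12 = 2^(2 + 1) + 2^2; at 3: 3^(3 + 1) + 3^3 = 108; next = 107
base 3: 107 = 3^(3 + 1) + 2·3^2 + 2·3 + 2; at 4: 4^(4 + 1) + 2·4^2 + 2·4 + 2 = 1066; next = 1065
base 4: 1065 = 4^(4 + 1) + 2·4^2 + 2·4 + 1; at 5: 5^(5 + 1) + 2·5^2 + 2·5 + 1 = 15686; next = 15685
base 5: 15685 = 5^(5 + 1) + 2·5^2 + 2·5; at 6: 6^(6 + 1) + 2·6^2 + 2·6 = 280020; next = 280019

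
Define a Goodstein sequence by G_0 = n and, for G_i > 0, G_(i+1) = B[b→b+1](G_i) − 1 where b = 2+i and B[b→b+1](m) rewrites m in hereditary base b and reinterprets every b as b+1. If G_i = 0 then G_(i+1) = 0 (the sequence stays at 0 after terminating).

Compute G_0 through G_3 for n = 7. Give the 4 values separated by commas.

7, 30, 259, 3127

step 0: 7 = 2^2 + 2 + 1; sub 3 for 2: 3^3 + 3 + 1; = 31; G_1 = 31−1 = 30
step 1: 30 = 3^3 + 3; sub 4 for 3: 4^4 + 4; = 260; G_2 = 260−1 = 259
step 2: 259 = 4^4 + 3; sub 5 for 4: 5^5 + 3; = 3128; G_3 = 3128−1 = 3127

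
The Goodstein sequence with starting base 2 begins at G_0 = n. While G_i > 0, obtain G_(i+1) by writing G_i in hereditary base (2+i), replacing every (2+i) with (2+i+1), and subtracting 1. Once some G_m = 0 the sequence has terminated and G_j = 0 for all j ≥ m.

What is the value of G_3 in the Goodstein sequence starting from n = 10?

15625

G_0=10  [base 2] 2^(2 + 1) + 2  →[2↦3]→  3^(3 + 1) + 3 = 84  −1 ⇒ G_1=83
G_1=83  [base 3] 3^(3 + 1) + 2  →[3↦4]→  4^(4 + 1) + 2 = 1026  −1 ⇒ G_2=1025
G_2=1025  [base 4] 4^(4 + 1) + 1  →[4↦5]→  5^(5 + 1) + 1 = 15626  −1 ⇒ G_3=15625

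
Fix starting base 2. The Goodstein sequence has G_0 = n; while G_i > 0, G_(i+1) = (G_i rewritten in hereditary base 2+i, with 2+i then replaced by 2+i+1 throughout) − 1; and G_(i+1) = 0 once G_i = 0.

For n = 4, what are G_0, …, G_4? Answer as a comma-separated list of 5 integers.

base 2: 4 = 2^2; at 3: 3^3 = 27; next = 26
base 3: 26 = 2·3^2 + 2·3 + 2; at 4: 2·4^2 + 2·4 + 2 = 42; next = 41
base 4: 41 = 2·4^2 + 2·4 + 1; at 5: 2·5^2 + 2·5 + 1 = 61; next = 60
base 5: 60 = 2·5^2 + 2·5; at 6: 2·6^2 + 2·6 = 84; next = 83

4, 26, 41, 60, 83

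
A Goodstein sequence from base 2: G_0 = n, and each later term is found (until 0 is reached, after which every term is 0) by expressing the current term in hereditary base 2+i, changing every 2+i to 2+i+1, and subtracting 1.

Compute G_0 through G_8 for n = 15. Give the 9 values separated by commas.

15, 111, 1283, 18752, 326593, 6588344, 150994943, 3524450280, 100077777775

i=0: 15 = 2^(2 + 1) + 2^2 + 2 + 1 (b=2); 2→3: 3^(3 + 1) + 3^3 + 3 + 1 = 112; 112−1 = 111
i=1: 111 = 3^(3 + 1) + 3^3 + 3 (b=3); 3→4: 4^(4 + 1) + 4^4 + 4 = 1284; 1284−1 = 1283
i=2: 1283 = 4^(4 + 1) + 4^4 + 3 (b=4); 4→5: 5^(5 + 1) + 5^5 + 3 = 18753; 18753−1 = 18752
i=3: 18752 = 5^(5 + 1) + 5^5 + 2 (b=5); 5→6: 6^(6 + 1) + 6^6 + 2 = 326594; 326594−1 = 326593
i=4: 326593 = 6^(6 + 1) + 6^6 + 1 (b=6); 6→7: 7^(7 + 1) + 7^7 + 1 = 6588345; 6588345−1 = 6588344
i=5: 6588344 = 7^(7 + 1) + 7^7 (b=7); 7→8: 8^(8 + 1) + 8^8 = 150994944; 150994944−1 = 150994943
i=6: 150994943 = 8^(8 + 1) + 7·8^7 + 7·8^6 + 7·8^5 + 7·8^4 + 7·8^3 + 7·8^2 + 7·8 + 7 (b=8); 8→9: 9^(9 + 1) + 7·9^7 + 7·9^6 + 7·9^5 + 7·9^4 + 7·9^3 + 7·9^2 + 7·9 + 7 = 3524450281; 3524450281−1 = 3524450280
i=7: 3524450280 = 9^(9 + 1) + 7·9^7 + 7·9^6 + 7·9^5 + 7·9^4 + 7·9^3 + 7·9^2 + 7·9 + 6 (b=9); 9→10: 10^(10 + 1) + 7·10^7 + 7·10^6 + 7·10^5 + 7·10^4 + 7·10^3 + 7·10^2 + 7·10 + 6 = 100077777776; 100077777776−1 = 100077777775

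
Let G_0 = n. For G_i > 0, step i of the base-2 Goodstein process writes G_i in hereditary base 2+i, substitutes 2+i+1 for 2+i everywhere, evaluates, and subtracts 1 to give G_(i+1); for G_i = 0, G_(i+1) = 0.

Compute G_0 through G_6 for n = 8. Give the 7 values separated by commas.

8, 80, 553, 6310, 93395, 1647195, 33554571

i=0: 8 = 2^(2 + 1) (b=2); 2→3: 3^(3 + 1) = 81; 81−1 = 80
i=1: 80 = 2·3^3 + 2·3^2 + 2·3 + 2 (b=3); 3→4: 2·4^4 + 2·4^2 + 2·4 + 2 = 554; 554−1 = 553
i=2: 553 = 2·4^4 + 2·4^2 + 2·4 + 1 (b=4); 4→5: 2·5^5 + 2·5^2 + 2·5 + 1 = 6311; 6311−1 = 6310
i=3: 6310 = 2·5^5 + 2·5^2 + 2·5 (b=5); 5→6: 2·6^6 + 2·6^2 + 2·6 = 93396; 93396−1 = 93395
i=4: 93395 = 2·6^6 + 2·6^2 + 6 + 5 (b=6); 6→7: 2·7^7 + 2·7^2 + 7 + 5 = 1647196; 1647196−1 = 1647195
i=5: 1647195 = 2·7^7 + 2·7^2 + 7 + 4 (b=7); 7→8: 2·8^8 + 2·8^2 + 8 + 4 = 33554572; 33554572−1 = 33554571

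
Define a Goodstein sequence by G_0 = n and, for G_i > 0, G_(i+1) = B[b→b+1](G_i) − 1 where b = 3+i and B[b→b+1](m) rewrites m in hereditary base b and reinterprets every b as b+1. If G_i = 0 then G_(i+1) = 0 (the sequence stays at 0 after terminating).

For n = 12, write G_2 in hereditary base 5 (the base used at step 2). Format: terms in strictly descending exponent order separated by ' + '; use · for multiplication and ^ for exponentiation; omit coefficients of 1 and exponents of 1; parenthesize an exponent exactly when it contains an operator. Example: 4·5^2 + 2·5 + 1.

G_0=12  [base 3] 3^2 + 3  →[3↦4]→  4^2 + 4 = 20  −1 ⇒ G_1=19
G_1=19  [base 4] 4^2 + 3  →[4↦5]→  5^2 + 3 = 28  −1 ⇒ G_2=27
G_2=27  [base 5] 5^2 + 2  →[5↦6]→  6^2 + 2 = 38  −1 ⇒ G_3=37

5^2 + 2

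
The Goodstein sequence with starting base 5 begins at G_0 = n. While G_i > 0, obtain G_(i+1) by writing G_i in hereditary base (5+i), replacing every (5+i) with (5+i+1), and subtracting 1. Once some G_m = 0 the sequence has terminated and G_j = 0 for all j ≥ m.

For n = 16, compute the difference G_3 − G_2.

1

G_0 = 16. HB_5(16) = 3·5 + 1. Bump = 19. G_1 = 18.
G_1 = 18. HB_6(18) = 3·6. Bump = 21. G_2 = 20.
G_2 = 20. HB_7(20) = 2·7 + 6. Bump = 22. G_3 = 21.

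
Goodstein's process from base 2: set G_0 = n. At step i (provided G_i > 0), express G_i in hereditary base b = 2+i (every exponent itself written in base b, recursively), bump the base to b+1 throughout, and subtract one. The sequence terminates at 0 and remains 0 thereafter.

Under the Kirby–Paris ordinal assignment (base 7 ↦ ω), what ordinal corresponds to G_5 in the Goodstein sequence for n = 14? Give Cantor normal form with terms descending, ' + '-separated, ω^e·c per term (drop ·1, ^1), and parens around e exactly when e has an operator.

G_0=14  [base 2] 2^(2 + 1) + 2^2 + 2  →[2↦3]→  3^(3 + 1) + 3^3 + 3 = 111  −1 ⇒ G_1=110
G_1=110  [base 3] 3^(3 + 1) + 3^3 + 2  →[3↦4]→  4^(4 + 1) + 4^4 + 2 = 1282  −1 ⇒ G_2=1281
G_2=1281  [base 4] 4^(4 + 1) + 4^4 + 1  →[4↦5]→  5^(5 + 1) + 5^5 + 1 = 18751  −1 ⇒ G_3=18750
G_3=18750  [base 5] 5^(5 + 1) + 5^5  →[5↦6]→  6^(6 + 1) + 6^6 = 326592  −1 ⇒ G_4=326591
G_4=326591  [base 6] 6^(6 + 1) + 5·6^5 + 5·6^4 + 5·6^3 + 5·6^2 + 5·6 + 5  →[6↦7]→  7^(7 + 1) + 5·7^5 + 5·7^4 + 5·7^3 + 5·7^2 + 5·7 + 5 = 5862841  −1 ⇒ G_5=5862840
G_5=5862840  [base 7] 7^(7 + 1) + 5·7^5 + 5·7^4 + 5·7^3 + 5·7^2 + 5·7 + 4  →[7↦8]→  8^(8 + 1) + 5·8^5 + 5·8^4 + 5·8^3 + 5·8^2 + 5·8 + 4 = 134404972  −1 ⇒ G_6=134404971

ω^(ω + 1) + ω^5·5 + ω^4·5 + ω^3·5 + ω^2·5 + ω·5 + 4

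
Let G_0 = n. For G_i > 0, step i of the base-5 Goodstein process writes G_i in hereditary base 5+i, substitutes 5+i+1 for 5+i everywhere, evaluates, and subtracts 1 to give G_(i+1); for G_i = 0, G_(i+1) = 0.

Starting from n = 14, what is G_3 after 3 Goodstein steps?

17

base 5: 14 = 2·5 + 4; at 6: 2·6 + 4 = 16; next = 15
base 6: 15 = 2·6 + 3; at 7: 2·7 + 3 = 17; next = 16
base 7: 16 = 2·7 + 2; at 8: 2·8 + 2 = 18; next = 17
base 8: 17 = 2·8 + 1; at 9: 2·9 + 1 = 19; next = 18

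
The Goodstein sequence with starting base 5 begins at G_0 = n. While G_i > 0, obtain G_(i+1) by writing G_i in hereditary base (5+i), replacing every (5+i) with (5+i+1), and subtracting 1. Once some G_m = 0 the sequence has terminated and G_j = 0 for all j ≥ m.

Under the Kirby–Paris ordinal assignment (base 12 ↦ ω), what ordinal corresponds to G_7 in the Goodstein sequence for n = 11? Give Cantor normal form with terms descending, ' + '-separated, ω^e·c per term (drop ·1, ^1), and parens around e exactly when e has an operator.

ω + 1

(0) 11|_5 = 2·5 + 1 ↦ 2·6 + 1|_6 = 13 ⇒ 12
(1) 12|_6 = 2·6 ↦ 2·7|_7 = 14 ⇒ 13
(2) 13|_7 = 7 + 6 ↦ 8 + 6|_8 = 14 ⇒ 13
(3) 13|_8 = 8 + 5 ↦ 9 + 5|_9 = 14 ⇒ 13
(4) 13|_9 = 9 + 4 ↦ 10 + 4|_10 = 14 ⇒ 13
(5) 13|_10 = 10 + 3 ↦ 11 + 3|_11 = 14 ⇒ 13
(6) 13|_11 = 11 + 2 ↦ 12 + 2|_12 = 14 ⇒ 13
(7) 13|_12 = 12 + 1 ↦ 13 + 1|_13 = 14 ⇒ 13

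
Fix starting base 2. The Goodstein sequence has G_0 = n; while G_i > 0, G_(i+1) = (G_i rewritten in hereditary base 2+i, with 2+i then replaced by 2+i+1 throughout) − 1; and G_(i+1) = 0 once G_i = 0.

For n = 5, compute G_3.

G_0 = 5. HB_2(5) = 2^2 + 1. Bump = 28. G_1 = 27.
G_1 = 27. HB_3(27) = 3^3. Bump = 256. G_2 = 255.
G_2 = 255. HB_4(255) = 3·4^3 + 3·4^2 + 3·4 + 3. Bump = 468. G_3 = 467.
G_3 = 467. HB_5(467) = 3·5^3 + 3·5^2 + 3·5 + 2. Bump = 776. G_4 = 775.

467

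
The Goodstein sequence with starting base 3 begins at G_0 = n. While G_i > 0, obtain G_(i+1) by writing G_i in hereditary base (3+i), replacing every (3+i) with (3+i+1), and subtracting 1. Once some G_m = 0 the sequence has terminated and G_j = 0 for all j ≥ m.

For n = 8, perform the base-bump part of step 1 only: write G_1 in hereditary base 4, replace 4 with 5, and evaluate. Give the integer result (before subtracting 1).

base 3: 8 = 2·3 + 2; at 4: 2·4 + 2 = 10; next = 9
base 4: 9 = 2·4 + 1; at 5: 2·5 + 1 = 11; next = 10

11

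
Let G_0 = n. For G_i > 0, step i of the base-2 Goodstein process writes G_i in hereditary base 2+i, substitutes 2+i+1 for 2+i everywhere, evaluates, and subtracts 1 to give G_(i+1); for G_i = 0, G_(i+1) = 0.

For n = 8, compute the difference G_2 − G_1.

473

8 —HB2→ 2^(2 + 1) —bump→ 3^(3 + 1) = 81 —(−1)→ 80
80 —HB3→ 2·3^3 + 2·3^2 + 2·3 + 2 —bump→ 2·4^4 + 2·4^2 + 2·4 + 2 = 554 —(−1)→ 553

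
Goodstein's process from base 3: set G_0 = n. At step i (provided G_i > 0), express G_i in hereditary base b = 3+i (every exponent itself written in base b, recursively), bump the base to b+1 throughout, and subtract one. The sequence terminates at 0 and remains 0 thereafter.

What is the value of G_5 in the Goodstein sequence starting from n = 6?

G_0=6  [base 3] 2·3  →[3↦4]→  2·4 = 8  −1 ⇒ G_1=7
G_1=7  [base 4] 4 + 3  →[4↦5]→  5 + 3 = 8  −1 ⇒ G_2=7
G_2=7  [base 5] 5 + 2  →[5↦6]→  6 + 2 = 8  −1 ⇒ G_3=7
G_3=7  [base 6] 6 + 1  →[6↦7]→  7 + 1 = 8  −1 ⇒ G_4=7
G_4=7  [base 7] 7  →[7↦8]→  8 = 8  −1 ⇒ G_5=7
G_5=7  [base 8] 7  →[8↦9]→  7 = 7  −1 ⇒ G_6=6

7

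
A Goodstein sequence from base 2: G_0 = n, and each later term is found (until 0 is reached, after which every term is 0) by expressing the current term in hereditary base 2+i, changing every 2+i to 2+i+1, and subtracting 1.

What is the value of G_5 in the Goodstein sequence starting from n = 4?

base 2: 4 = 2^2; at 3: 3^3 = 27; next = 26
base 3: 26 = 2·3^2 + 2·3 + 2; at 4: 2·4^2 + 2·4 + 2 = 42; next = 41
base 4: 41 = 2·4^2 + 2·4 + 1; at 5: 2·5^2 + 2·5 + 1 = 61; next = 60
base 5: 60 = 2·5^2 + 2·5; at 6: 2·6^2 + 2·6 = 84; next = 83
base 6: 83 = 2·6^2 + 6 + 5; at 7: 2·7^2 + 7 + 5 = 110; next = 109

109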